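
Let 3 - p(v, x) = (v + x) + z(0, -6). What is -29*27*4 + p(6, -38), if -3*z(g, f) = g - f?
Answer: -3095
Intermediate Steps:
z(g, f) = -g/3 + f/3 (z(g, f) = -(g - f)/3 = -g/3 + f/3)
p(v, x) = 5 - v - x (p(v, x) = 3 - ((v + x) + (-1/3*0 + (1/3)*(-6))) = 3 - ((v + x) + (0 - 2)) = 3 - ((v + x) - 2) = 3 - (-2 + v + x) = 3 + (2 - v - x) = 5 - v - x)
-29*27*4 + p(6, -38) = -29*27*4 + (5 - 1*6 - 1*(-38)) = -783*4 + (5 - 6 + 38) = -3132 + 37 = -3095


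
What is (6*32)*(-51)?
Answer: -9792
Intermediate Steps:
(6*32)*(-51) = 192*(-51) = -9792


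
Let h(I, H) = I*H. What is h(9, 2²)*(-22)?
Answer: -792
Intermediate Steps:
h(I, H) = H*I
h(9, 2²)*(-22) = (2²*9)*(-22) = (4*9)*(-22) = 36*(-22) = -792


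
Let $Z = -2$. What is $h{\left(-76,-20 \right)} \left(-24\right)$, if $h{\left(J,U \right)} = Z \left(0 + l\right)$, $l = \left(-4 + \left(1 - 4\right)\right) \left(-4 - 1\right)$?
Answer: $1680$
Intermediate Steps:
$l = 35$ ($l = \left(-4 - 3\right) \left(-5\right) = \left(-7\right) \left(-5\right) = 35$)
$h{\left(J,U \right)} = -70$ ($h{\left(J,U \right)} = - 2 \left(0 + 35\right) = \left(-2\right) 35 = -70$)
$h{\left(-76,-20 \right)} \left(-24\right) = \left(-70\right) \left(-24\right) = 1680$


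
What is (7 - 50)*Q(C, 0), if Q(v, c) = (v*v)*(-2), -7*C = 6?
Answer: 3096/49 ≈ 63.184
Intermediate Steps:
C = -6/7 (C = -⅐*6 = -6/7 ≈ -0.85714)
Q(v, c) = -2*v² (Q(v, c) = v²*(-2) = -2*v²)
(7 - 50)*Q(C, 0) = (7 - 50)*(-2*(-6/7)²) = -(-86)*36/49 = -43*(-72/49) = 3096/49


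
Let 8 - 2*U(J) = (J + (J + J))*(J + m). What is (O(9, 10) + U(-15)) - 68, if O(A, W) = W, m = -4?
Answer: -963/2 ≈ -481.50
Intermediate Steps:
U(J) = 4 - 3*J*(-4 + J)/2 (U(J) = 4 - (J + (J + J))*(J - 4)/2 = 4 - (J + 2*J)*(-4 + J)/2 = 4 - 3*J*(-4 + J)/2)
(O(9, 10) + U(-15)) - 68 = (10 + (4 + 6*(-15) - 3/2*(-15)²)) - 68 = (10 + (4 - 90 - 3/2*225)) - 68 = (10 + (4 - 90 - 675/2)) - 68 = (10 - 847/2) - 68 = -827/2 - 68 = -963/2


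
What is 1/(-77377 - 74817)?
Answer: -1/152194 ≈ -6.5706e-6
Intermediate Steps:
1/(-77377 - 74817) = 1/(-152194) = -1/152194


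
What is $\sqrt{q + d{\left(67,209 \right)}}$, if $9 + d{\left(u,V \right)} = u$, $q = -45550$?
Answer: $2 i \sqrt{11373} \approx 213.29 i$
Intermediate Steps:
$d{\left(u,V \right)} = -9 + u$
$\sqrt{q + d{\left(67,209 \right)}} = \sqrt{-45550 + \left(-9 + 67\right)} = \sqrt{-45550 + 58} = \sqrt{-45492} = 2 i \sqrt{11373}$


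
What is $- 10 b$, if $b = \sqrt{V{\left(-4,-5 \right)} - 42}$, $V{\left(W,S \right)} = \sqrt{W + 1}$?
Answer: $- 10 \sqrt{-42 + i \sqrt{3}} \approx -1.336 - 64.821 i$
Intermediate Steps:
$V{\left(W,S \right)} = \sqrt{1 + W}$
$b = \sqrt{-42 + i \sqrt{3}}$ ($b = \sqrt{\sqrt{1 - 4} - 42} = \sqrt{\sqrt{-3} - 42} = \sqrt{i \sqrt{3} - 42} = \sqrt{-42 + i \sqrt{3}} \approx 0.1336 + 6.4821 i$)
$- 10 b = - 10 \sqrt{-42 + i \sqrt{3}}$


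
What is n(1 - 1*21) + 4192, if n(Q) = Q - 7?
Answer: 4165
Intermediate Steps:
n(Q) = -7 + Q
n(1 - 1*21) + 4192 = (-7 + (1 - 1*21)) + 4192 = (-7 + (1 - 21)) + 4192 = (-7 - 20) + 4192 = -27 + 4192 = 4165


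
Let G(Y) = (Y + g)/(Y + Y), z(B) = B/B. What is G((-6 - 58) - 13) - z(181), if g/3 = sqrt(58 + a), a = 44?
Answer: -1/2 - 3*sqrt(102)/154 ≈ -0.69674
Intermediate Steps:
g = 3*sqrt(102) (g = 3*sqrt(58 + 44) = 3*sqrt(102) ≈ 30.299)
z(B) = 1
G(Y) = (Y + 3*sqrt(102))/(2*Y) (G(Y) = (Y + 3*sqrt(102))/(Y + Y) = (Y + 3*sqrt(102))/((2*Y)) = (Y + 3*sqrt(102))*(1/(2*Y)) = (Y + 3*sqrt(102))/(2*Y))
G((-6 - 58) - 13) - z(181) = (((-6 - 58) - 13) + 3*sqrt(102))/(2*((-6 - 58) - 13)) - 1*1 = ((-64 - 13) + 3*sqrt(102))/(2*(-64 - 13)) - 1 = (1/2)*(-77 + 3*sqrt(102))/(-77) - 1 = (1/2)*(-1/77)*(-77 + 3*sqrt(102)) - 1 = (1/2 - 3*sqrt(102)/154) - 1 = -1/2 - 3*sqrt(102)/154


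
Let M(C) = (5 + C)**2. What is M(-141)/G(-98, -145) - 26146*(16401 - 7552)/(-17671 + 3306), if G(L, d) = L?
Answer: 659063778/41405 ≈ 15918.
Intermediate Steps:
M(-141)/G(-98, -145) - 26146*(16401 - 7552)/(-17671 + 3306) = (5 - 141)**2/(-98) - 26146*(16401 - 7552)/(-17671 + 3306) = (-136)**2*(-1/98) - 26146/((-14365/8849)) = 18496*(-1/98) - 26146/((-14365*1/8849)) = -9248/49 - 26146/(-14365/8849) = -9248/49 - 26146*(-8849/14365) = -9248/49 + 13609762/845 = 659063778/41405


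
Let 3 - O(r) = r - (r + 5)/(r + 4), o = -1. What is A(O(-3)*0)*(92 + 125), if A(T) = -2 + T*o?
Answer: -434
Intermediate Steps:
O(r) = 3 - r + (5 + r)/(4 + r) (O(r) = 3 - (r - (r + 5)/(r + 4)) = 3 - (r - (5 + r)/(4 + r)) = 3 + (-r + (5 + r)/(4 + r)) = 3 - r + (5 + r)/(4 + r))
A(T) = -2 - T (A(T) = -2 + T*(-1) = -2 - T)
A(O(-3)*0)*(92 + 125) = (-2 - (17 - 1*(-3)**2)/(4 - 3)*0)*(92 + 125) = (-2 - (17 - 1*9)/1*0)*217 = (-2 - 1*(17 - 9)*0)*217 = (-2 - 1*8*0)*217 = (-2 - 8*0)*217 = (-2 - 1*0)*217 = (-2 + 0)*217 = -2*217 = -434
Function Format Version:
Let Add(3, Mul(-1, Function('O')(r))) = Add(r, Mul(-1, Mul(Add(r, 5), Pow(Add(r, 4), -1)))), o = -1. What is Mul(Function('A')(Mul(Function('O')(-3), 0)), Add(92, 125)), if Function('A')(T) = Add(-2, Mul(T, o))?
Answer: -434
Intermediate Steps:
Function('O')(r) = Add(3, Mul(-1, r), Mul(Pow(Add(4, r), -1), Add(5, r))) (Function('O')(r) = Add(3, Mul(-1, Add(r, Mul(-1, Mul(Add(r, 5), Pow(Add(r, 4), -1)))))) = Add(3, Mul(-1, Add(r, Mul(-1, Mul(Add(5, r), Pow(Add(4, r), -1)))))) = Add(3, Mul(-1, Add(r, Mul(-1, Mul(Pow(Add(4, r), -1), Add(5, r)))))) = Add(3, Mul(-1, Add(r, Mul(-1, Pow(Add(4, r), -1), Add(5, r))))) = Add(3, Add(Mul(-1, r), Mul(Pow(Add(4, r), -1), Add(5, r)))) = Add(3, Mul(-1, r), Mul(Pow(Add(4, r), -1), Add(5, r))))
Function('A')(T) = Add(-2, Mul(-1, T)) (Function('A')(T) = Add(-2, Mul(T, -1)) = Add(-2, Mul(-1, T)))
Mul(Function('A')(Mul(Function('O')(-3), 0)), Add(92, 125)) = Mul(Add(-2, Mul(-1, Mul(Mul(Pow(Add(4, -3), -1), Add(17, Mul(-1, Pow(-3, 2)))), 0))), Add(92, 125)) = Mul(Add(-2, Mul(-1, Mul(Mul(Pow(1, -1), Add(17, Mul(-1, 9))), 0))), 217) = Mul(Add(-2, Mul(-1, Mul(Mul(1, Add(17, -9)), 0))), 217) = Mul(Add(-2, Mul(-1, Mul(Mul(1, 8), 0))), 217) = Mul(Add(-2, Mul(-1, Mul(8, 0))), 217) = Mul(Add(-2, Mul(-1, 0)), 217) = Mul(Add(-2, 0), 217) = Mul(-2, 217) = -434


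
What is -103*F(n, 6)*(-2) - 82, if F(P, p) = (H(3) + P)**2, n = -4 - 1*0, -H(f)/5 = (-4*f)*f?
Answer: 6380974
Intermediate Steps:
H(f) = 20*f**2 (H(f) = -5*(-4*f)*f = -(-20)*f**2 = 20*f**2)
n = -4 (n = -4 + 0 = -4)
F(P, p) = (180 + P)**2 (F(P, p) = (20*3**2 + P)**2 = (20*9 + P)**2 = (180 + P)**2)
-103*F(n, 6)*(-2) - 82 = -103*(180 - 4)**2*(-2) - 82 = -103*176**2*(-2) - 82 = -3190528*(-2) - 82 = -103*(-61952) - 82 = 6381056 - 82 = 6380974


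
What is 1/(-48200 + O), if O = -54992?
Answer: -1/103192 ≈ -9.6907e-6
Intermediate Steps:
1/(-48200 + O) = 1/(-48200 - 54992) = 1/(-103192) = -1/103192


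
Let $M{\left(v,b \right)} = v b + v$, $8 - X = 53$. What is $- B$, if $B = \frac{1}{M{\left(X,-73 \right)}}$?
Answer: $- \frac{1}{3240} \approx -0.00030864$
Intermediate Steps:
$X = -45$ ($X = 8 - 53 = -45$)
$M{\left(v,b \right)} = v + b v$ ($M{\left(v,b \right)} = b v + v = v + b v$)
$B = \frac{1}{3240}$ ($B = \frac{1}{\left(-45\right) \left(1 - 73\right)} = \frac{1}{\left(-45\right) \left(-72\right)} = \frac{1}{3240} \approx 0.00030864$)
$- B = \left(-1\right) \frac{1}{3240} = - \frac{1}{3240}$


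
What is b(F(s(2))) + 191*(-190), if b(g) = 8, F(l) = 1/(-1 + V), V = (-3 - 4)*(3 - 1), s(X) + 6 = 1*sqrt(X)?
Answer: -36282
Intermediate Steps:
s(X) = -6 + sqrt(X) (s(X) = -6 + 1*sqrt(X) = -6 + sqrt(X))
V = -14 (V = -7*2 = -14)
F(l) = -1/15 (F(l) = 1/(-1 - 14) = 1/(-15) = -1/15)
b(F(s(2))) + 191*(-190) = 8 + 191*(-190) = 8 - 36290 = -36282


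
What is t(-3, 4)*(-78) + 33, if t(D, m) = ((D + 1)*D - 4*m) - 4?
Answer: 1125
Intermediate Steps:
t(D, m) = -4 - 4*m + D*(1 + D) (t(D, m) = ((1 + D)*D - 4*m) - 4 = (D*(1 + D) - 4*m) - 4 = (-4*m + D*(1 + D)) - 4 = -4 - 4*m + D*(1 + D))
t(-3, 4)*(-78) + 33 = (-4 - 3 + (-3)**2 - 4*4)*(-78) + 33 = (-4 - 3 + 9 - 16)*(-78) + 33 = -14*(-78) + 33 = 1092 + 33 = 1125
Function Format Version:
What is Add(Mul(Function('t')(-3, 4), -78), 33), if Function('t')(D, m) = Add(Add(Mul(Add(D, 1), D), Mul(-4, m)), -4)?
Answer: 1125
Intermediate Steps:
Function('t')(D, m) = Add(-4, Mul(-4, m), Mul(D, Add(1, D))) (Function('t')(D, m) = Add(Add(Mul(Add(1, D), D), Mul(-4, m)), -4) = Add(Add(Mul(D, Add(1, D)), Mul(-4, m)), -4) = Add(Add(Mul(-4, m), Mul(D, Add(1, D))), -4) = Add(-4, Mul(-4, m), Mul(D, Add(1, D))))
Add(Mul(Function('t')(-3, 4), -78), 33) = Add(Mul(Add(-4, -3, Pow(-3, 2), Mul(-4, 4)), -78), 33) = Add(Mul(Add(-4, -3, 9, -16), -78), 33) = Add(Mul(-14, -78), 33) = Add(1092, 33) = 1125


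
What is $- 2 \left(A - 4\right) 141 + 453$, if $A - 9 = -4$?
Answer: $171$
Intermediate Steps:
$A = 5$ ($A = 9 - 4 = 5$)
$- 2 \left(A - 4\right) 141 + 453 = - 2 \left(5 - 4\right) 141 + 453 = \left(-2\right) 1 \cdot 141 + 453 = \left(-2\right) 141 + 453 = -282 + 453 = 171$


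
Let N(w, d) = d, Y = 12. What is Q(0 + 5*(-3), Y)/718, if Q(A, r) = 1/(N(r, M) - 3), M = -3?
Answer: -1/4308 ≈ -0.00023213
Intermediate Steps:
Q(A, r) = -⅙ (Q(A, r) = 1/(-3 - 3) = 1/(-6) = -⅙)
Q(0 + 5*(-3), Y)/718 = -⅙/718 = -⅙*1/718 = -1/4308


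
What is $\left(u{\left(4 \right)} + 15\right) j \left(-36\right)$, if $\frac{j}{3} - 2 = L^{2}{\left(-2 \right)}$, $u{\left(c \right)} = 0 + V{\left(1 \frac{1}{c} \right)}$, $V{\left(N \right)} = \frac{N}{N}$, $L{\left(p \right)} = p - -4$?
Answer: $-10368$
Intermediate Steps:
$L{\left(p \right)} = 4 + p$ ($L{\left(p \right)} = p + 4 = 4 + p$)
$V{\left(N \right)} = 1$
$u{\left(c \right)} = 1$ ($u{\left(c \right)} = 0 + 1 = 1$)
$j = 18$ ($j = 6 + 3 \left(4 - 2\right)^{2} = 6 + 3 \cdot 2^{2} = 6 + 3 \cdot 4 = 6 + 12 = 18$)
$\left(u{\left(4 \right)} + 15\right) j \left(-36\right) = \left(1 + 15\right) 18 \left(-36\right) = 16 \cdot 18 \left(-36\right) = 288 \left(-36\right) = -10368$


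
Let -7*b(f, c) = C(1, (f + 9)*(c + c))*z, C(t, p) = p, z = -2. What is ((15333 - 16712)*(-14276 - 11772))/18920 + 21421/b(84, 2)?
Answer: 10836371/5160 ≈ 2100.1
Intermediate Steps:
b(f, c) = 4*c*(9 + f)/7 (b(f, c) = -(f + 9)*(c + c)*(-2)/7 = -(9 + f)*(2*c)*(-2)/7 = -2*c*(9 + f)*(-2)/7 = -(-4)*c*(9 + f)/7 = 4*c*(9 + f)/7)
((15333 - 16712)*(-14276 - 11772))/18920 + 21421/b(84, 2) = ((15333 - 16712)*(-14276 - 11772))/18920 + 21421/(((4/7)*2*(9 + 84))) = -1379*(-26048)*(1/18920) + 21421/(((4/7)*2*93)) = 35920192*(1/18920) + 21421/(744/7) = 408184/215 + 21421*(7/744) = 408184/215 + 4837/24 = 10836371/5160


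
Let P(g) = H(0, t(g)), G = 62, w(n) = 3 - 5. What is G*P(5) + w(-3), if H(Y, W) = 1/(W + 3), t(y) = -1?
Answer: 29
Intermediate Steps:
w(n) = -2
H(Y, W) = 1/(3 + W)
P(g) = ½ (P(g) = 1/(3 - 1) = 1/2 = ½)
G*P(5) + w(-3) = 62*(½) - 2 = 31 - 2 = 29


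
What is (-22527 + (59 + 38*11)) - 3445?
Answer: -25495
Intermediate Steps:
(-22527 + (59 + 38*11)) - 3445 = (-22527 + (59 + 418)) - 3445 = (-22527 + 477) - 3445 = -22050 - 3445 = -25495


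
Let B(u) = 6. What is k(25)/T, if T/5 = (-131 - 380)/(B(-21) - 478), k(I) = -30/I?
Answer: -2832/12775 ≈ -0.22168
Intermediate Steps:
T = 2555/472 (T = 5*((-131 - 380)/(6 - 478)) = 5*(-511/(-472)) = 5*(-511*(-1/472)) = 5*(511/472) = 2555/472 ≈ 5.4131)
k(25)/T = (-30/25)/(2555/472) = -30*1/25*(472/2555) = -6/5*472/2555 = -2832/12775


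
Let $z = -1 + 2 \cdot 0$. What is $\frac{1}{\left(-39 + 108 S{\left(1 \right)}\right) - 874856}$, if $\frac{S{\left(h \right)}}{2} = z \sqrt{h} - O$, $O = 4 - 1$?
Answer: $- \frac{1}{875759} \approx -1.1419 \cdot 10^{-6}$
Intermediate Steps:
$O = 3$
$z = -1$ ($z = -1 + 0 = -1$)
$S{\left(h \right)} = -6 - 2 \sqrt{h}$ ($S{\left(h \right)} = 2 \left(- \sqrt{h} - 3\right) = 2 \left(-3 - \sqrt{h}\right) = -6 - 2 \sqrt{h}$)
$\frac{1}{\left(-39 + 108 S{\left(1 \right)}\right) - 874856} = \frac{1}{\left(-39 + 108 \left(-6 - 2 \sqrt{1}\right)\right) - 874856} = \frac{1}{\left(-39 + 108 \left(-6 - 2\right)\right) - 874856} = \frac{1}{\left(-39 + 108 \left(-8\right)\right) - 874856} = \frac{1}{\left(-39 - 864\right) - 874856} = \frac{1}{-903 - 874856} = \frac{1}{-875759} = - \frac{1}{875759}$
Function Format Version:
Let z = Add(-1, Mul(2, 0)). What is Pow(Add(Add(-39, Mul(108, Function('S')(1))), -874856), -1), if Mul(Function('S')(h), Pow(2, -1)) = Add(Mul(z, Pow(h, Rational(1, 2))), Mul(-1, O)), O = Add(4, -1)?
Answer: Rational(-1, 875759) ≈ -1.1419e-6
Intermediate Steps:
O = 3
z = -1 (z = Add(-1, 0) = -1)
Function('S')(h) = Add(-6, Mul(-2, Pow(h, Rational(1, 2)))) (Function('S')(h) = Mul(2, Add(Mul(-1, Pow(h, Rational(1, 2))), Mul(-1, 3))) = Mul(2, Add(Mul(-1, Pow(h, Rational(1, 2))), -3)) = Mul(2, Add(-3, Mul(-1, Pow(h, Rational(1, 2))))) = Add(-6, Mul(-2, Pow(h, Rational(1, 2)))))
Pow(Add(Add(-39, Mul(108, Function('S')(1))), -874856), -1) = Pow(Add(Add(-39, Mul(108, Add(-6, Mul(-2, Pow(1, Rational(1, 2)))))), -874856), -1) = Pow(Add(Add(-39, Mul(108, Add(-6, Mul(-2, 1)))), -874856), -1) = Pow(Add(Add(-39, Mul(108, Add(-6, -2))), -874856), -1) = Pow(Add(Add(-39, Mul(108, -8)), -874856), -1) = Pow(Add(Add(-39, -864), -874856), -1) = Pow(Add(-903, -874856), -1) = Pow(-875759, -1) = Rational(-1, 875759)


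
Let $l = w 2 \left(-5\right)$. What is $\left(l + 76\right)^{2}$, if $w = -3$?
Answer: $11236$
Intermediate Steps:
$l = 30$ ($l = \left(-3\right) 2 \left(-5\right) = \left(-6\right) \left(-5\right) = 30$)
$\left(l + 76\right)^{2} = \left(30 + 76\right)^{2} = 106^{2} = 11236$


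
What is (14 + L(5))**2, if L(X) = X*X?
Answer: 1521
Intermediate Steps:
L(X) = X**2
(14 + L(5))**2 = (14 + 5**2)**2 = (14 + 25)**2 = 39**2 = 1521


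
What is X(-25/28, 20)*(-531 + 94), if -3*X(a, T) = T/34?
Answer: 4370/51 ≈ 85.686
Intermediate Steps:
X(a, T) = -T/102 (X(a, T) = -T/(3*34) = -T/102)
X(-25/28, 20)*(-531 + 94) = (-1/102*20)*(-531 + 94) = -10/51*(-437) = 4370/51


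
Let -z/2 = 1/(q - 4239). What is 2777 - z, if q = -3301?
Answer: 10469289/3770 ≈ 2777.0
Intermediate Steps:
z = 1/3770 (z = -2/(-3301 - 4239) = -2/(-7540) = -2*(-1/7540) = 1/3770 ≈ 0.00026525)
2777 - z = 2777 - 1*1/3770 = 2777 - 1/3770 = 10469289/3770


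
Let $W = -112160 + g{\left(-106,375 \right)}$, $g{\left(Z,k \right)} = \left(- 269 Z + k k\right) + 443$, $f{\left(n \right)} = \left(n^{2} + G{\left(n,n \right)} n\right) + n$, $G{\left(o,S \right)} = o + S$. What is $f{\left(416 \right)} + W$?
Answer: $577006$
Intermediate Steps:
$G{\left(o,S \right)} = S + o$
$f{\left(n \right)} = n + 3 n^{2}$ ($f{\left(n \right)} = \left(n^{2} + \left(n + n\right) n\right) + n = \left(n^{2} + 2 n n\right) + n = \left(n^{2} + 2 n^{2}\right) + n = 3 n^{2} + n = n + 3 n^{2}$)
$g{\left(Z,k \right)} = 443 + k^{2} - 269 Z$ ($g{\left(Z,k \right)} = \left(- 269 Z + k^{2}\right) + 443 = \left(k^{2} - 269 Z\right) + 443 = 443 + k^{2} - 269 Z$)
$W = 57422$ ($W = -112160 + \left(443 + 375^{2} - -28514\right) = -112160 + \left(443 + 140625 + 28514\right) = -112160 + 169582 = 57422$)
$f{\left(416 \right)} + W = 416 \left(1 + 3 \cdot 416\right) + 57422 = 416 \left(1 + 1248\right) + 57422 = 416 \cdot 1249 + 57422 = 519584 + 57422 = 577006$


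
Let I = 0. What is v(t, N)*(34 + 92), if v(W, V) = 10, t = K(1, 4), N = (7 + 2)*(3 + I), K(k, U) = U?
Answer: 1260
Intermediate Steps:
N = 27 (N = (7 + 2)*(3 + 0) = 9*3 = 27)
t = 4
v(t, N)*(34 + 92) = 10*(34 + 92) = 10*126 = 1260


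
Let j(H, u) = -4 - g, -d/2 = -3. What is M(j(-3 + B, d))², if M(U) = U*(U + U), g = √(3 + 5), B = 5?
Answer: 4352 + 3072*√2 ≈ 8696.5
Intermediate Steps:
g = 2*√2 (g = √8 = 2*√2 ≈ 2.8284)
d = 6 (d = -2*(-3) = 6)
j(H, u) = -4 - 2*√2
M(U) = 2*U² (M(U) = U*(2*U) = 2*U²)
M(j(-3 + B, d))² = (2*(-4 - 2*√2)²)² = 4*(-4 - 2*√2)⁴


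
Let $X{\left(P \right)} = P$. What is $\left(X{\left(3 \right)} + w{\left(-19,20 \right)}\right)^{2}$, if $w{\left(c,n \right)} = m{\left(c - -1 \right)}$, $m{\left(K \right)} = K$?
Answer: $225$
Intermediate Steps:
$w{\left(c,n \right)} = 1 + c$ ($w{\left(c,n \right)} = c - -1 = c + 1 = 1 + c$)
$\left(X{\left(3 \right)} + w{\left(-19,20 \right)}\right)^{2} = \left(3 + \left(1 - 19\right)\right)^{2} = \left(3 - 18\right)^{2} = \left(-15\right)^{2} = 225$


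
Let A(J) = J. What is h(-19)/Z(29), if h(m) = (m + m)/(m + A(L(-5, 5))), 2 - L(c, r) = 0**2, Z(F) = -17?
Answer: -38/289 ≈ -0.13149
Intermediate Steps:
L(c, r) = 2 (L(c, r) = 2 - 1*0**2 = 2 - 1*0 = 2 + 0 = 2)
h(m) = 2*m/(2 + m) (h(m) = (m + m)/(m + 2) = (2*m)/(2 + m) = 2*m/(2 + m))
h(-19)/Z(29) = (2*(-19)/(2 - 19))/(-17) = (2*(-19)/(-17))*(-1/17) = (2*(-19)*(-1/17))*(-1/17) = (38/17)*(-1/17) = -38/289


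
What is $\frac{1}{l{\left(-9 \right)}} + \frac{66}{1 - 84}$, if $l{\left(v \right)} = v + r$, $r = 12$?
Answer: $- \frac{115}{249} \approx -0.46185$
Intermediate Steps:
$l{\left(v \right)} = 12 + v$ ($l{\left(v \right)} = v + 12 = 12 + v$)
$\frac{1}{l{\left(-9 \right)}} + \frac{66}{1 - 84} = \frac{1}{12 - 9} + \frac{66}{1 - 84} = \frac{1}{3} + \frac{66}{-83} = \frac{1}{3} + 66 \left(- \frac{1}{83}\right) = \frac{1}{3} - \frac{66}{83} = - \frac{115}{249}$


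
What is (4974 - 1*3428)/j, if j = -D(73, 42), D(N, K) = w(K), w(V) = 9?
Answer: -1546/9 ≈ -171.78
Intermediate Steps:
D(N, K) = 9
j = -9 (j = -1*9 = -9)
(4974 - 1*3428)/j = (4974 - 1*3428)/(-9) = (4974 - 3428)*(-⅑) = 1546*(-⅑) = -1546/9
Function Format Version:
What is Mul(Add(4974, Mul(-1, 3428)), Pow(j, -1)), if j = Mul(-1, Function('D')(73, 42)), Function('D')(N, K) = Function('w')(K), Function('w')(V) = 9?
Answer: Rational(-1546, 9) ≈ -171.78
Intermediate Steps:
Function('D')(N, K) = 9
j = -9 (j = Mul(-1, 9) = -9)
Mul(Add(4974, Mul(-1, 3428)), Pow(j, -1)) = Mul(Add(4974, Mul(-1, 3428)), Pow(-9, -1)) = Mul(Add(4974, -3428), Rational(-1, 9)) = Mul(1546, Rational(-1, 9)) = Rational(-1546, 9)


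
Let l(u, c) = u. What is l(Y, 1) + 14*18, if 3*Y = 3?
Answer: 253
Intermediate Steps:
Y = 1 (Y = (⅓)*3 = 1)
l(Y, 1) + 14*18 = 1 + 14*18 = 1 + 252 = 253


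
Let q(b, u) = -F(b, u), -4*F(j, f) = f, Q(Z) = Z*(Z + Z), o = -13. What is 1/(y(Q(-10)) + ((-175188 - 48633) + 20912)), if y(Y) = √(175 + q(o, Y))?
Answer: -1/202894 ≈ -4.9287e-6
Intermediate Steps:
Q(Z) = 2*Z² (Q(Z) = Z*(2*Z) = 2*Z²)
F(j, f) = -f/4
q(b, u) = u/4 (q(b, u) = -(-1)*u/4 = u/4)
y(Y) = √(175 + Y/4)
1/(y(Q(-10)) + ((-175188 - 48633) + 20912)) = 1/(√(700 + 2*(-10)²)/2 + ((-175188 - 48633) + 20912)) = 1/(√(700 + 2*100)/2 + (-223821 + 20912)) = 1/(√(700 + 200)/2 - 202909) = 1/(√900/2 - 202909) = 1/((½)*30 - 202909) = 1/(15 - 202909) = 1/(-202894) = -1/202894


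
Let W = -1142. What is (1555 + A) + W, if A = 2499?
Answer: 2912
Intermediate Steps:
(1555 + A) + W = (1555 + 2499) - 1142 = 4054 - 1142 = 2912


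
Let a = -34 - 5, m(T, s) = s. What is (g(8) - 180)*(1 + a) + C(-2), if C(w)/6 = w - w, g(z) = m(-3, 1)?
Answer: 6802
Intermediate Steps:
g(z) = 1
a = -39
C(w) = 0 (C(w) = 6*(w - w) = 6*0 = 0)
(g(8) - 180)*(1 + a) + C(-2) = (1 - 180)*(1 - 39) + 0 = -179*(-38) + 0 = 6802 + 0 = 6802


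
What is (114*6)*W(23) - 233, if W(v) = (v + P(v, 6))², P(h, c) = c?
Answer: 575011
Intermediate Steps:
W(v) = (6 + v)² (W(v) = (v + 6)² = (6 + v)²)
(114*6)*W(23) - 233 = (114*6)*(6 + 23)² - 233 = 684*29² - 233 = 684*841 - 233 = 575244 - 233 = 575011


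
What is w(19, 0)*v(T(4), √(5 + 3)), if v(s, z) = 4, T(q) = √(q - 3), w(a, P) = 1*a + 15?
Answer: 136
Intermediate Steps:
w(a, P) = 15 + a (w(a, P) = a + 15 = 15 + a)
T(q) = √(-3 + q)
w(19, 0)*v(T(4), √(5 + 3)) = (15 + 19)*4 = 34*4 = 136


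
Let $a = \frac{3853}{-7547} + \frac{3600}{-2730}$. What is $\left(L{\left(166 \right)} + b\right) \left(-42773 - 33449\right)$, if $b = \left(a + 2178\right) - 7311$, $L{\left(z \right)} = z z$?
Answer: $- \frac{1173692607466576}{686777} \approx -1.709 \cdot 10^{9}$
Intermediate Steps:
$a = - \frac{1256263}{686777}$ ($a = 3853 \left(- \frac{1}{7547}\right) + 3600 \left(- \frac{1}{2730}\right) = - \frac{3853}{7547} - \frac{120}{91} = - \frac{1256263}{686777} \approx -1.8292$)
$L{\left(z \right)} = z^{2}$
$b = - \frac{3526482604}{686777}$ ($b = \left(- \frac{1256263}{686777} + 2178\right) - 7311 = \frac{1494544043}{686777} - 7311 = - \frac{3526482604}{686777} \approx -5134.8$)
$\left(L{\left(166 \right)} + b\right) \left(-42773 - 33449\right) = \left(166^{2} - \frac{3526482604}{686777}\right) \left(-42773 - 33449\right) = \left(27556 - \frac{3526482604}{686777}\right) \left(-76222\right) = \frac{15398344408}{686777} \left(-76222\right) = - \frac{1173692607466576}{686777}$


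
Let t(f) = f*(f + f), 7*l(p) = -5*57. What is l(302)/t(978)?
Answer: -95/4463592 ≈ -2.1283e-5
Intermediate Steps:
l(p) = -285/7 (l(p) = (-5*57)/7 = (1/7)*(-285) = -285/7)
t(f) = 2*f**2 (t(f) = f*(2*f) = 2*f**2)
l(302)/t(978) = -285/(7*(2*978**2)) = -285/(7*(2*956484)) = -285/7/1912968 = -285/7*1/1912968 = -95/4463592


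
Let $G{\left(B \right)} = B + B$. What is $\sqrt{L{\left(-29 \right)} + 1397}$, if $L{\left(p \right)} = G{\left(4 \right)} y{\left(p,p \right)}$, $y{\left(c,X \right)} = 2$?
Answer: $3 \sqrt{157} \approx 37.59$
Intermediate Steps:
$G{\left(B \right)} = 2 B$
$L{\left(p \right)} = 16$ ($L{\left(p \right)} = 2 \cdot 4 \cdot 2 = 8 \cdot 2 = 16$)
$\sqrt{L{\left(-29 \right)} + 1397} = \sqrt{16 + 1397} = \sqrt{1413} = 3 \sqrt{157}$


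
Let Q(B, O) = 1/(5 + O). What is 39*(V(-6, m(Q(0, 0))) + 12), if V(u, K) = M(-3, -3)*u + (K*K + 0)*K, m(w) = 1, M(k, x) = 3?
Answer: -195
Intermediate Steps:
V(u, K) = K³ + 3*u (V(u, K) = 3*u + (K*K + 0)*K = 3*u + (K² + 0)*K = 3*u + K²*K = 3*u + K³ = K³ + 3*u)
39*(V(-6, m(Q(0, 0))) + 12) = 39*((1³ + 3*(-6)) + 12) = 39*((1 - 18) + 12) = 39*(-17 + 12) = 39*(-5) = -195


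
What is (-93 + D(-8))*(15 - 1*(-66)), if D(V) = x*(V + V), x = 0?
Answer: -7533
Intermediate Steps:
D(V) = 0 (D(V) = 0*(V + V) = 0*(2*V) = 0)
(-93 + D(-8))*(15 - 1*(-66)) = (-93 + 0)*(15 - 1*(-66)) = -93*(15 + 66) = -93*81 = -7533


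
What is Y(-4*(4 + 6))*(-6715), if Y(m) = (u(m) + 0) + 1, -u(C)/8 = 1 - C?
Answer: 2195805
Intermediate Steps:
u(C) = -8 + 8*C (u(C) = -8*(1 - C) = -8 + 8*C)
Y(m) = -7 + 8*m (Y(m) = ((-8 + 8*m) + 0) + 1 = (-8 + 8*m) + 1 = -7 + 8*m)
Y(-4*(4 + 6))*(-6715) = (-7 + 8*(-4*(4 + 6)))*(-6715) = (-7 + 8*(-4*10))*(-6715) = (-7 + 8*(-40))*(-6715) = (-7 - 320)*(-6715) = -327*(-6715) = 2195805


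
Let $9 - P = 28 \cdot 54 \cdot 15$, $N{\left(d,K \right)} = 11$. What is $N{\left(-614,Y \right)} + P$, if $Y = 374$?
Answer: $-22660$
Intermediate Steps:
$P = -22671$ ($P = 9 - 28 \cdot 54 \cdot 15 = 9 - 1512 \cdot 15 = 9 - 22680 = -22671$)
$N{\left(-614,Y \right)} + P = 11 - 22671 = -22660$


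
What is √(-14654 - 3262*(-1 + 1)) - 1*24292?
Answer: -24292 + I*√14654 ≈ -24292.0 + 121.05*I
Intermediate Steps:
√(-14654 - 3262*(-1 + 1)) - 1*24292 = √(-14654 - 3262*0) - 24292 = √(-14654 + 0) - 24292 = √(-14654) - 24292 = I*√14654 - 24292 = -24292 + I*√14654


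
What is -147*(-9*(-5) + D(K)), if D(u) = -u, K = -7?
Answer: -7644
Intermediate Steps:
-147*(-9*(-5) + D(K)) = -147*(-9*(-5) - 1*(-7)) = -147*(45 + 7) = -147*52 = -7644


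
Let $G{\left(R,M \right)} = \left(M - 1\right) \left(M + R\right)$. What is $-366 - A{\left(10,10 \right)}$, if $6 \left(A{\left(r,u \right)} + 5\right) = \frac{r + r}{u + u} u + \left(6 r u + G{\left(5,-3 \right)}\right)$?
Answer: $- \frac{1384}{3} \approx -461.33$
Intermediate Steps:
$G{\left(R,M \right)} = \left(-1 + M\right) \left(M + R\right)$
$A{\left(r,u \right)} = - \frac{19}{3} + \frac{r}{6} + r u$ ($A{\left(r,u \right)} = -5 + \frac{\frac{r + r}{u + u} u + \left(6 r u - \left(17 - 9\right)\right)}{6} = -5 + \frac{\frac{2 r}{2 u} u + \left(6 r u + \left(9 + 3 - 5 - 15\right)\right)}{6} = -5 + \frac{2 r \frac{1}{2 u} u + \left(6 r u - 8\right)}{6} = -5 + \frac{\frac{r}{u} u + \left(-8 + 6 r u\right)}{6} = -5 + \frac{r + \left(-8 + 6 r u\right)}{6} = -5 + \frac{-8 + r + 6 r u}{6} = -5 + \left(- \frac{4}{3} + \frac{r}{6} + r u\right) = - \frac{19}{3} + \frac{r}{6} + r u$)
$-366 - A{\left(10,10 \right)} = -366 - \left(- \frac{19}{3} + \frac{1}{6} \cdot 10 + 10 \cdot 10\right) = -366 - \left(- \frac{19}{3} + \frac{5}{3} + 100\right) = -366 - \frac{286}{3} = - \frac{1384}{3}$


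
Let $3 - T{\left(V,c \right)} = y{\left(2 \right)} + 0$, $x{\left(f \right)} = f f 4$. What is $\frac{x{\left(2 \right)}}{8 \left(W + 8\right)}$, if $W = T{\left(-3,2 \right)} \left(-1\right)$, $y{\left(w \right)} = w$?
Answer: $\frac{2}{7} \approx 0.28571$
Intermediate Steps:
$x{\left(f \right)} = 4 f^{2}$ ($x{\left(f \right)} = f^{2} \cdot 4 = 4 f^{2}$)
$T{\left(V,c \right)} = 1$ ($T{\left(V,c \right)} = 3 - \left(2 + 0\right) = 3 - 2 = 1$)
$W = -1$ ($W = 1 \left(-1\right) = -1$)
$\frac{x{\left(2 \right)}}{8 \left(W + 8\right)} = \frac{4 \cdot 2^{2}}{8 \left(-1 + 8\right)} = \frac{4 \cdot 4}{8 \cdot 7} = \frac{16}{56} = 16 \cdot \frac{1}{56} = \frac{2}{7}$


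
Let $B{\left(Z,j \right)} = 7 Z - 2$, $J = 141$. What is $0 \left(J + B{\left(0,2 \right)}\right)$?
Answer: $0$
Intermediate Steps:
$B{\left(Z,j \right)} = -2 + 7 Z$
$0 \left(J + B{\left(0,2 \right)}\right) = 0 \left(141 + \left(-2 + 7 \cdot 0\right)\right) = 0 \left(141 + \left(-2 + 0\right)\right) = 0 \left(141 - 2\right) = 0 \cdot 139 = 0$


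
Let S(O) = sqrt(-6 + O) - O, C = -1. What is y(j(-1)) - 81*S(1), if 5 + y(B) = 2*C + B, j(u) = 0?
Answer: 74 - 81*I*sqrt(5) ≈ 74.0 - 181.12*I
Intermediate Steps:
y(B) = -7 + B (y(B) = -5 + (2*(-1) + B) = -5 + (-2 + B) = -7 + B)
y(j(-1)) - 81*S(1) = (-7 + 0) - 81*(sqrt(-6 + 1) - 1*1) = -7 - 81*(sqrt(-5) - 1) = -7 - 81*(I*sqrt(5) - 1) = -7 - 81*(-1 + I*sqrt(5)) = -7 + (81 - 81*I*sqrt(5)) = 74 - 81*I*sqrt(5)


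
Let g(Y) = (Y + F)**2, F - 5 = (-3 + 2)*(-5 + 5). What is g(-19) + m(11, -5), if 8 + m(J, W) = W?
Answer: 183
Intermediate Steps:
F = 5 (F = 5 + (-3 + 2)*(-5 + 5) = 5 - 1*0 = 5 + 0 = 5)
m(J, W) = -8 + W
g(Y) = (5 + Y)**2 (g(Y) = (Y + 5)**2 = (5 + Y)**2)
g(-19) + m(11, -5) = (5 - 19)**2 + (-8 - 5) = (-14)**2 - 13 = 196 - 13 = 183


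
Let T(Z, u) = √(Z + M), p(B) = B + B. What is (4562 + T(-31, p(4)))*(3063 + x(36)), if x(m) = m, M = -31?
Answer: 14137638 + 3099*I*√62 ≈ 1.4138e+7 + 24402.0*I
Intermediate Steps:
p(B) = 2*B
T(Z, u) = √(-31 + Z) (T(Z, u) = √(Z - 31) = √(-31 + Z))
(4562 + T(-31, p(4)))*(3063 + x(36)) = (4562 + √(-31 - 31))*(3063 + 36) = (4562 + √(-62))*3099 = (4562 + I*√62)*3099 = 14137638 + 3099*I*√62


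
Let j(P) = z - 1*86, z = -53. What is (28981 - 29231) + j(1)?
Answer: -389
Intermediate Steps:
j(P) = -139 (j(P) = -53 - 1*86 = -53 - 86 = -139)
(28981 - 29231) + j(1) = (28981 - 29231) - 139 = -250 - 139 = -389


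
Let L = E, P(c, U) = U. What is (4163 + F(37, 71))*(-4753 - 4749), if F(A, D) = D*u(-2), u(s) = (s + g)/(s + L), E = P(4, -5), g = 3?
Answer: -276223140/7 ≈ -3.9460e+7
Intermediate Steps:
E = -5
L = -5
u(s) = (3 + s)/(-5 + s) (u(s) = (s + 3)/(s - 5) = (3 + s)/(-5 + s))
F(A, D) = -D/7 (F(A, D) = D*((3 - 2)/(-5 - 2)) = D*(1/(-7)) = D*(-⅐*1) = D*(-⅐) = -D/7)
(4163 + F(37, 71))*(-4753 - 4749) = (4163 - ⅐*71)*(-4753 - 4749) = (4163 - 71/7)*(-9502) = (29070/7)*(-9502) = -276223140/7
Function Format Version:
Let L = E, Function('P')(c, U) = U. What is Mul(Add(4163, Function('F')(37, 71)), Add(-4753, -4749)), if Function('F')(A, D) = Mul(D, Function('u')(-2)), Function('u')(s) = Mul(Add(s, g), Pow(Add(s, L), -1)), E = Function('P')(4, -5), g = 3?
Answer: Rational(-276223140, 7) ≈ -3.9460e+7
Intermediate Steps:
E = -5
L = -5
Function('u')(s) = Mul(Pow(Add(-5, s), -1), Add(3, s)) (Function('u')(s) = Mul(Add(s, 3), Pow(Add(s, -5), -1)) = Mul(Add(3, s), Pow(Add(-5, s), -1)) = Mul(Pow(Add(-5, s), -1), Add(3, s)))
Function('F')(A, D) = Mul(Rational(-1, 7), D) (Function('F')(A, D) = Mul(D, Mul(Pow(Add(-5, -2), -1), Add(3, -2))) = Mul(D, Mul(Pow(-7, -1), 1)) = Mul(D, Mul(Rational(-1, 7), 1)) = Mul(D, Rational(-1, 7)) = Mul(Rational(-1, 7), D))
Mul(Add(4163, Function('F')(37, 71)), Add(-4753, -4749)) = Mul(Add(4163, Mul(Rational(-1, 7), 71)), Add(-4753, -4749)) = Mul(Add(4163, Rational(-71, 7)), -9502) = Mul(Rational(29070, 7), -9502) = Rational(-276223140, 7)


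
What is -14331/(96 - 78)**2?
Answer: -4777/108 ≈ -44.232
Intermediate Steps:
-14331/(96 - 78)**2 = -14331/(18**2) = -14331/324 = -14331*1/324 = -4777/108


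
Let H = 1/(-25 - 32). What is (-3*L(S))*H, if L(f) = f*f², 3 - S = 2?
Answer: 1/19 ≈ 0.052632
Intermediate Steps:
S = 1 (S = 3 - 1*2 = 3 - 2 = 1)
L(f) = f³
H = -1/57 (H = 1/(-57) = -1/57 ≈ -0.017544)
(-3*L(S))*H = -3*1³*(-1/57) = -3*1*(-1/57) = -3*(-1/57) = 1/19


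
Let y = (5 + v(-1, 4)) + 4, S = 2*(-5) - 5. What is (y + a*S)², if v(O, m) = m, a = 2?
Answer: 289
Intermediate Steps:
S = -15 (S = -10 - 5 = -15)
y = 13 (y = (5 + 4) + 4 = 9 + 4 = 13)
(y + a*S)² = (13 + 2*(-15))² = (13 - 30)² = (-17)² = 289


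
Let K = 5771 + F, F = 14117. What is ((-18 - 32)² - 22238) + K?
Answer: 150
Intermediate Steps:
K = 19888 (K = 5771 + 14117 = 19888)
((-18 - 32)² - 22238) + K = ((-18 - 32)² - 22238) + 19888 = ((-50)² - 22238) + 19888 = (2500 - 22238) + 19888 = -19738 + 19888 = 150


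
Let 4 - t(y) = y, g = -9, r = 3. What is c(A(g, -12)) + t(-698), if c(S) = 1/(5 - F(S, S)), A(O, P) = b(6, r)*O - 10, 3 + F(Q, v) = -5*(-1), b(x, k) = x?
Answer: 2107/3 ≈ 702.33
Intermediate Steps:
t(y) = 4 - y
F(Q, v) = 2 (F(Q, v) = -3 - 5*(-1) = -3 + 5 = 2)
A(O, P) = -10 + 6*O (A(O, P) = 6*O - 10 = -10 + 6*O)
c(S) = 1/3 (c(S) = 1/(5 - 1*2) = 1/(5 - 2) = 1/3)
c(A(g, -12)) + t(-698) = 1/3 + (4 - 1*(-698)) = 1/3 + (4 + 698) = 1/3 + 702 = 2107/3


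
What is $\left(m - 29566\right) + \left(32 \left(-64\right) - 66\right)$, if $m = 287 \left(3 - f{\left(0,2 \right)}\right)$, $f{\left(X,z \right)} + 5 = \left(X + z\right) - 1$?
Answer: $-29671$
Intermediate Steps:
$f{\left(X,z \right)} = -6 + X + z$ ($f{\left(X,z \right)} = -5 - \left(1 - X - z\right) = -5 + \left(-1 + X + z\right) = -6 + X + z$)
$m = 2009$ ($m = 287 \left(3 - \left(-6 + 0 + 2\right)\right) = 287 \left(3 - -4\right) = 287 \left(3 + 4\right) = 287 \cdot 7 = 2009$)
$\left(m - 29566\right) + \left(32 \left(-64\right) - 66\right) = \left(2009 - 29566\right) + \left(32 \left(-64\right) - 66\right) = -27557 - 2114 = -29671$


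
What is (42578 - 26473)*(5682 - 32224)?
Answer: -427458910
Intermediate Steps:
(42578 - 26473)*(5682 - 32224) = 16105*(-26542) = -427458910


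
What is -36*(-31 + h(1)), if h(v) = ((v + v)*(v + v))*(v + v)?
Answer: 828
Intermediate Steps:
h(v) = 8*v**3 (h(v) = ((2*v)*(2*v))*(2*v) = (4*v**2)*(2*v) = 8*v**3)
-36*(-31 + h(1)) = -36*(-31 + 8*1**3) = -36*(-31 + 8*1) = -36*(-31 + 8) = -36*(-23) = 828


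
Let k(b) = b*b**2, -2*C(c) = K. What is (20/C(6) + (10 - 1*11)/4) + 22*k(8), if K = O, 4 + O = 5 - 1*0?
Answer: 44895/4 ≈ 11224.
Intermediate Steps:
O = 1 (O = -4 + (5 - 1*0) = -4 + (5 + 0) = -4 + 5 = 1)
K = 1
C(c) = -1/2 (C(c) = -1/2*1 = -1/2)
k(b) = b**3
(20/C(6) + (10 - 1*11)/4) + 22*k(8) = (20/(-1/2) + (10 - 1*11)/4) + 22*8**3 = (20*(-2) + (10 - 11)*(1/4)) + 22*512 = (-40 - 1*1/4) + 11264 = (-40 - 1/4) + 11264 = -161/4 + 11264 = 44895/4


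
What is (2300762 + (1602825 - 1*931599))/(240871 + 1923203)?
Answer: 1485994/1082037 ≈ 1.3733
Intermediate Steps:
(2300762 + (1602825 - 1*931599))/(240871 + 1923203) = (2300762 + (1602825 - 931599))/2164074 = (2300762 + 671226)*(1/2164074) = 2971988*(1/2164074) = 1485994/1082037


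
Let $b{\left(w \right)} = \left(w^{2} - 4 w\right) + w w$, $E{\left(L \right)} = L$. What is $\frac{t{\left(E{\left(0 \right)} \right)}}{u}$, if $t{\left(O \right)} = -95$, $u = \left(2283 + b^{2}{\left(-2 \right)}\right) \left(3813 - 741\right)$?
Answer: $- \frac{95}{7799808} \approx -1.218 \cdot 10^{-5}$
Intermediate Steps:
$b{\left(w \right)} = - 4 w + 2 w^{2}$ ($b{\left(w \right)} = \left(w^{2} - 4 w\right) + w^{2} = - 4 w + 2 w^{2}$)
$u = 7799808$ ($u = \left(2283 + \left(2 \left(-2\right) \left(-2 - 2\right)\right)^{2}\right) \left(3813 - 741\right) = \left(2283 + \left(2 \left(-2\right) \left(-4\right)\right)^{2}\right) 3072 = \left(2283 + 16^{2}\right) 3072 = \left(2283 + 256\right) 3072 = 2539 \cdot 3072 = 7799808$)
$\frac{t{\left(E{\left(0 \right)} \right)}}{u} = - \frac{95}{7799808}$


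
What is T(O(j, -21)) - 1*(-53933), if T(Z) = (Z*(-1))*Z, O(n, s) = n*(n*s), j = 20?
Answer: -70506067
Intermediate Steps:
O(n, s) = s*n²
T(Z) = -Z² (T(Z) = (-Z)*Z = -Z²)
T(O(j, -21)) - 1*(-53933) = -(-21*20²)² - 1*(-53933) = -(-21*400)² + 53933 = -1*(-8400)² + 53933 = -1*70560000 + 53933 = -70560000 + 53933 = -70506067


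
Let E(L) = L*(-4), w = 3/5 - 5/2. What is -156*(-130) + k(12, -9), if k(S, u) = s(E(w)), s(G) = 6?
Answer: 20286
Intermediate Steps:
w = -19/10 (w = 3*(⅕) - 5*½ = ⅗ - 5/2 = -19/10 ≈ -1.9000)
E(L) = -4*L
k(S, u) = 6
-156*(-130) + k(12, -9) = -156*(-130) + 6 = 20280 + 6 = 20286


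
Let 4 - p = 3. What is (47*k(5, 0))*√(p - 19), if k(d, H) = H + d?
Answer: 705*I*√2 ≈ 997.02*I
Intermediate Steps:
p = 1 (p = 4 - 1*3 = 4 - 3 = 1)
(47*k(5, 0))*√(p - 19) = (47*(0 + 5))*√(1 - 19) = (47*5)*√(-18) = 235*(3*I*√2) = 705*I*√2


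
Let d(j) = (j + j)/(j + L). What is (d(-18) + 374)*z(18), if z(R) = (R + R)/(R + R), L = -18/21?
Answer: 4135/11 ≈ 375.91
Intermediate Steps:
L = -6/7 (L = -18*1/21 = -6/7 ≈ -0.85714)
d(j) = 2*j/(-6/7 + j) (d(j) = (j + j)/(j - 6/7) = (2*j)/(-6/7 + j) = 2*j/(-6/7 + j))
z(R) = 1 (z(R) = (2*R)/((2*R)) = (2*R)*(1/(2*R)) = 1)
(d(-18) + 374)*z(18) = (14*(-18)/(-6 + 7*(-18)) + 374)*1 = (14*(-18)/(-6 - 126) + 374)*1 = (14*(-18)/(-132) + 374)*1 = (14*(-18)*(-1/132) + 374)*1 = (21/11 + 374)*1 = (4135/11)*1 = 4135/11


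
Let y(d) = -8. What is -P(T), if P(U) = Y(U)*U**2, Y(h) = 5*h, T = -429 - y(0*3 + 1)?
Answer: 373092305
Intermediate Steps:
T = -421 (T = -429 - 1*(-8) = -429 + 8 = -421)
P(U) = 5*U**3 (P(U) = (5*U)*U**2 = 5*U**3)
-P(T) = -5*(-421)**3 = -5*(-74618461) = -1*(-373092305) = 373092305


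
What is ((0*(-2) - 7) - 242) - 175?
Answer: -424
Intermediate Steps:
((0*(-2) - 7) - 242) - 175 = ((0 - 7) - 242) - 175 = (-7 - 242) - 175 = -249 - 175 = -424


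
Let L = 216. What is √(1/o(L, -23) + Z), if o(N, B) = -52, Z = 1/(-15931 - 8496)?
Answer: I*√45996041/48854 ≈ 0.13882*I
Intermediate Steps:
Z = -1/24427 (Z = 1/(-24427) = -1/24427 ≈ -4.0938e-5)
√(1/o(L, -23) + Z) = √(1/(-52) - 1/24427) = √(-1/52 - 1/24427) = √(-1883/97708) = I*√45996041/48854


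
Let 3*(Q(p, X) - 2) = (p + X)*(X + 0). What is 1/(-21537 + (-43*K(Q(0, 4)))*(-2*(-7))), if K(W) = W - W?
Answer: -1/21537 ≈ -4.6432e-5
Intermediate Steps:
Q(p, X) = 2 + X*(X + p)/3 (Q(p, X) = 2 + ((p + X)*(X + 0))/3 = 2 + ((X + p)*X)/3 = 2 + (X*(X + p))/3 = 2 + X*(X + p)/3)
K(W) = 0
1/(-21537 + (-43*K(Q(0, 4)))*(-2*(-7))) = 1/(-21537 + (-43*0)*(-2*(-7))) = 1/(-21537 + 0*14) = 1/(-21537 + 0) = 1/(-21537) = -1/21537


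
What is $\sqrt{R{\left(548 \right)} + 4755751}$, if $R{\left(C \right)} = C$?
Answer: $\sqrt{4756299} \approx 2180.9$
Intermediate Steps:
$\sqrt{R{\left(548 \right)} + 4755751} = \sqrt{548 + 4755751} = \sqrt{4756299}$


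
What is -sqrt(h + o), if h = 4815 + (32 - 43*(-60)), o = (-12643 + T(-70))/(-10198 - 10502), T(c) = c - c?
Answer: -sqrt(3536285489)/690 ≈ -86.184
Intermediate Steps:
T(c) = 0
o = 12643/20700 (o = (-12643 + 0)/(-10198 - 10502) = -12643/(-20700) = -12643*(-1/20700) = 12643/20700 ≈ 0.61077)
h = 7427 (h = 4815 + (32 + 2580) = 4815 + 2612 = 7427)
-sqrt(h + o) = -sqrt(7427 + 12643/20700) = -sqrt(153751543/20700) = -sqrt(3536285489)/690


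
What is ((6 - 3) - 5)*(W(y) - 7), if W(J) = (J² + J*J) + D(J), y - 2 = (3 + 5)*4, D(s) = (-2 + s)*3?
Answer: -4802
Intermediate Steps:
D(s) = -6 + 3*s
y = 34 (y = 2 + (3 + 5)*4 = 2 + 8*4 = 2 + 32 = 34)
W(J) = -6 + 2*J² + 3*J (W(J) = (J² + J*J) + (-6 + 3*J) = (J² + J²) + (-6 + 3*J) = 2*J² + (-6 + 3*J) = -6 + 2*J² + 3*J)
((6 - 3) - 5)*(W(y) - 7) = ((6 - 3) - 5)*((-6 + 2*34² + 3*34) - 7) = (3 - 5)*((-6 + 2*1156 + 102) - 7) = -2*((-6 + 2312 + 102) - 7) = -2*(2408 - 7) = -2*2401 = -4802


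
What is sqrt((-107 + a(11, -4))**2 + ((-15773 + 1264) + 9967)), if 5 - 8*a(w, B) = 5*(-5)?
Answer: sqrt(97897)/4 ≈ 78.221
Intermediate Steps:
a(w, B) = 15/4 (a(w, B) = 5/8 - 5*(-5)/8 = 5/8 - 1/8*(-25) = 5/8 + 25/8 = 15/4)
sqrt((-107 + a(11, -4))**2 + ((-15773 + 1264) + 9967)) = sqrt((-107 + 15/4)**2 + ((-15773 + 1264) + 9967)) = sqrt((-413/4)**2 + (-14509 + 9967)) = sqrt(170569/16 - 4542) = sqrt(97897/16) = sqrt(97897)/4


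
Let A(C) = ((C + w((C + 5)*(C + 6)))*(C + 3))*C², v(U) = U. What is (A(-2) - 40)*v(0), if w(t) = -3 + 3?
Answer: 0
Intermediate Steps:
w(t) = 0
A(C) = C³*(3 + C) (A(C) = ((C + 0)*(C + 3))*C² = (C*(3 + C))*C² = C³*(3 + C))
(A(-2) - 40)*v(0) = ((-2)³*(3 - 2) - 40)*0 = (-8*1 - 40)*0 = (-8 - 40)*0 = -48*0 = 0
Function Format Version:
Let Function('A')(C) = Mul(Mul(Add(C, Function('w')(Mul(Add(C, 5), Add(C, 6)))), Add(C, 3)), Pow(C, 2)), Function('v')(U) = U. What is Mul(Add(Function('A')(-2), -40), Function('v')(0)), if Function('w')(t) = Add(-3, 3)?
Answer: 0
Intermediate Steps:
Function('w')(t) = 0
Function('A')(C) = Mul(Pow(C, 3), Add(3, C)) (Function('A')(C) = Mul(Mul(Add(C, 0), Add(C, 3)), Pow(C, 2)) = Mul(Mul(C, Add(3, C)), Pow(C, 2)) = Mul(Pow(C, 3), Add(3, C)))
Mul(Add(Function('A')(-2), -40), Function('v')(0)) = Mul(Add(Mul(Pow(-2, 3), Add(3, -2)), -40), 0) = Mul(Add(Mul(-8, 1), -40), 0) = Mul(Add(-8, -40), 0) = Mul(-48, 0) = 0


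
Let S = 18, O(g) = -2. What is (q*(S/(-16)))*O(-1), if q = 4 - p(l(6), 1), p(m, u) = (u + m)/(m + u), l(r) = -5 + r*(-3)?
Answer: 27/4 ≈ 6.7500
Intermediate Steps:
l(r) = -5 - 3*r
p(m, u) = 1 (p(m, u) = (m + u)/(m + u) = 1)
q = 3 (q = 4 - 1*1 = 4 - 1 = 3)
(q*(S/(-16)))*O(-1) = (3*(18/(-16)))*(-2) = (3*(18*(-1/16)))*(-2) = (3*(-9/8))*(-2) = -27/8*(-2) = 27/4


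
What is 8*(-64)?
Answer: -512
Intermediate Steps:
8*(-64) = -512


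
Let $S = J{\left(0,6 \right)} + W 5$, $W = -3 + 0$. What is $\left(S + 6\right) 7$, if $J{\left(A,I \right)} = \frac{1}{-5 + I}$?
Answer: $-56$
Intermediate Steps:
$W = -3$
$S = -14$ ($S = \frac{1}{-5 + 6} - 15 = 1^{-1} - 15 = 1 - 15 = -14$)
$\left(S + 6\right) 7 = \left(-14 + 6\right) 7 = \left(-8\right) 7 = -56$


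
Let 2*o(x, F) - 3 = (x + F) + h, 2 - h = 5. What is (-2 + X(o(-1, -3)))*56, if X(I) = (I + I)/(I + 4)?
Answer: -224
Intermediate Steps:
h = -3 (h = 2 - 1*5 = 2 - 5 = -3)
o(x, F) = F/2 + x/2 (o(x, F) = 3/2 + ((x + F) - 3)/2 = 3/2 + ((F + x) - 3)/2 = 3/2 + (-3 + F + x)/2 = 3/2 + (-3/2 + F/2 + x/2) = F/2 + x/2)
X(I) = 2*I/(4 + I) (X(I) = (2*I)/(4 + I) = 2*I/(4 + I))
(-2 + X(o(-1, -3)))*56 = (-2 + 2*((½)*(-3) + (½)*(-1))/(4 + ((½)*(-3) + (½)*(-1))))*56 = (-2 + 2*(-3/2 - ½)/(4 + (-3/2 - ½)))*56 = (-2 + 2*(-2)/(4 - 2))*56 = (-2 + 2*(-2)/2)*56 = (-2 + 2*(-2)*(½))*56 = (-2 - 2)*56 = -4*56 = -224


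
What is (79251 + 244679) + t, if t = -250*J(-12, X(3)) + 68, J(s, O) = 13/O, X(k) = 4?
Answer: 646371/2 ≈ 3.2319e+5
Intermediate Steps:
t = -1489/2 (t = -3250/4 + 68 = -250*13/4 + 68 = -1625/2 + 68 = -1489/2 ≈ -744.50)
(79251 + 244679) + t = (79251 + 244679) - 1489/2 = 323930 - 1489/2 = 646371/2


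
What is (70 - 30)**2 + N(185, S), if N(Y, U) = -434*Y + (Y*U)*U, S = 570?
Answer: 60027810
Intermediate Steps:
N(Y, U) = -434*Y + Y*U**2 (N(Y, U) = -434*Y + (U*Y)*U = -434*Y + Y*U**2)
(70 - 30)**2 + N(185, S) = (70 - 30)**2 + 185*(-434 + 570**2) = 40**2 + 185*(-434 + 324900) = 1600 + 185*324466 = 1600 + 60026210 = 60027810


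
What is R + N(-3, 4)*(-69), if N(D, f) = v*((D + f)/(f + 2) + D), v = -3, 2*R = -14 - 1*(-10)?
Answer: -1177/2 ≈ -588.50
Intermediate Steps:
R = -2 (R = (-14 - 1*(-10))/2 = (-14 + 10)/2 = (½)*(-4) = -2)
N(D, f) = -3*D - 3*(D + f)/(2 + f) (N(D, f) = -3*((D + f)/(f + 2) + D) = -3*((D + f)/(2 + f) + D) = -3*(D + (D + f)/(2 + f)) = -3*D - 3*(D + f)/(2 + f))
R + N(-3, 4)*(-69) = -2 + (3*(-1*4 - 3*(-3) - 1*(-3)*4)/(2 + 4))*(-69) = -2 + (3*(-4 + 9 + 12)/6)*(-69) = -2 + (3*(⅙)*17)*(-69) = -2 + (17/2)*(-69) = -2 - 1173/2 = -1177/2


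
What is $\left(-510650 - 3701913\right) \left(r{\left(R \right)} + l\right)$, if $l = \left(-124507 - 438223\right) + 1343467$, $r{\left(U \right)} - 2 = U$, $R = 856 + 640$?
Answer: $-3295214218305$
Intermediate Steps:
$R = 1496$
$r{\left(U \right)} = 2 + U$
$l = 780737$ ($l = -562730 + 1343467 = 780737$)
$\left(-510650 - 3701913\right) \left(r{\left(R \right)} + l\right) = \left(-510650 - 3701913\right) \left(\left(2 + 1496\right) + 780737\right) = - 4212563 \left(1498 + 780737\right) = \left(-4212563\right) 782235 = -3295214218305$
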